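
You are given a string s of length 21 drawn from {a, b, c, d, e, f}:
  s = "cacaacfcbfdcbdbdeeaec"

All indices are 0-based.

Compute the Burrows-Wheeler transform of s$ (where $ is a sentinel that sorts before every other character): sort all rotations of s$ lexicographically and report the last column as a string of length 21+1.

cccaecdcea$dfabfbeadcb

rank  rotation                last
    0  $cacaacfcbfdcbdbdeeaec  c
    1  aacfcbfdcbdbdeeaec$cac  c
    2  acaacfcbfdcbdbdeeaec$c  c
    3  acfcbfdcbdbdeeaec$caca  a
    4  aec$cacaacfcbfdcbdbdee  e
    5  bdbdeeaec$cacaacfcbfdc  c
    6  bdeeaec$cacaacfcbfdcbd  d
    7  bfdcbdbdeeaec$cacaacfc  c
    8  c$cacaacfcbfdcbdbdeeae  e
    9  caacfcbfdcbdbdeeaec$ca  a
   10  cacaacfcbfdcbdbdeeaec$  $
   11  cbdbdeeaec$cacaacfcbfd  d
   12  cbfdcbdbdeeaec$cacaacf  f
   13  cfcbfdcbdbdeeaec$cacaa  a
   14  dbdeeaec$cacaacfcbfdcb  b
   15  dcbdbdeeaec$cacaacfcbf  f
   16  deeaec$cacaacfcbfdcbdb  b
   17  eaec$cacaacfcbfdcbdbde  e
   18  ec$cacaacfcbfdcbdbdeea  a
   19  eeaec$cacaacfcbfdcbdbd  d
   20  fcbfdcbdbdeeaec$cacaac  c
   21  fdcbdbdeeaec$cacaacfcb  b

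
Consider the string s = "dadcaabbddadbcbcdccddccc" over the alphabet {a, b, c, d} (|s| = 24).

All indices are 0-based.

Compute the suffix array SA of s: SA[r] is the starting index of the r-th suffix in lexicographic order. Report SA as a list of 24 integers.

sorted suffixes:
  #0 SA[0]=4  'aabbddadbcbcdccddccc'
  #1 SA[1]=5  'abbddadbcbcdccddccc'
  #2 SA[2]=10  'adbcbcdccddccc'
  #3 SA[3]=1  'adcaabbddadbcbcdccddccc'
  #4 SA[4]=6  'bbddadbcbcdccddccc'
  #5 SA[5]=12  'bcbcdccddccc'
  #6 SA[6]=14  'bcdccddccc'
  #7 SA[7]=7  'bddadbcbcdccddccc'
  #8 SA[8]=23  'c'
  #9 SA[9]=3  'caabbddadbcbcdccddccc'
  #10 SA[10]=13  'cbcdccddccc'
  #11 SA[11]=22  'cc'
  #12 SA[12]=21  'ccc'
  #13 SA[13]=17  'ccddccc'
  #14 SA[14]=15  'cdccddccc'
  #15 SA[15]=18  'cddccc'
  #16 SA[16]=9  'dadbcbcdccddccc'
  #17 SA[17]=0  'dadcaabbddadbcbcdccddccc'
  #18 SA[18]=11  'dbcbcdccddccc'
  #19 SA[19]=2  'dcaabbddadbcbcdccddccc'
  #20 SA[20]=20  'dccc'
  #21 SA[21]=16  'dccddccc'
  #22 SA[22]=8  'ddadbcbcdccddccc'
  #23 SA[23]=19  'ddccc'

[4, 5, 10, 1, 6, 12, 14, 7, 23, 3, 13, 22, 21, 17, 15, 18, 9, 0, 11, 2, 20, 16, 8, 19]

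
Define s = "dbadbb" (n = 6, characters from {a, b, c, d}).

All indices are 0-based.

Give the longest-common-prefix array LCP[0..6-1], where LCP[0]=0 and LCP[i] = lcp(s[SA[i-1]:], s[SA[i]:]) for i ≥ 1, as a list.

sorted suffixes:
  #0 SA[0]=2  'adbb'
  #1 SA[1]=5  'b'
  #2 SA[2]=1  'badbb'
  #3 SA[3]=4  'bb'
  #4 SA[4]=0  'dbadbb'
  #5 SA[5]=3  'dbb'

SA = [2, 5, 1, 4, 0, 3]
rank  pair      lcp
   1  s[2:],s[5:]  0  ''
   2  s[5:],s[1:]  1  'b'
   3  s[1:],s[4:]  1  'b'
   4  s[4:],s[0:]  0  ''
   5  s[0:],s[3:]  2  'db'

[0, 0, 1, 1, 0, 2]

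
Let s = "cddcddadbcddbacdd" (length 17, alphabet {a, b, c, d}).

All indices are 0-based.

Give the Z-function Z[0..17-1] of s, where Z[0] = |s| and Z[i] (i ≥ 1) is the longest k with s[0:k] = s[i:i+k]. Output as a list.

[17, 0, 0, 3, 0, 0, 0, 0, 0, 3, 0, 0, 0, 0, 3, 0, 0]

Z[0]=17
i=1: outside box; Z[1]=0
i=2: outside box; Z[2]=0
i=3: outside box; Z[3]=3 scan→box=[3,6)
i=4: min(r-i=2, Z[1]=0)=0; Z[4]=0
i=5: min(r-i=1, Z[2]=0)=0; Z[5]=0
i=6: outside box; Z[6]=0
i=7: outside box; Z[7]=0
i=8: outside box; Z[8]=0
i=9: outside box; Z[9]=3 scan→box=[9,12)
i=10: min(r-i=2, Z[1]=0)=0; Z[10]=0
i=11: min(r-i=1, Z[2]=0)=0; Z[11]=0
i=12: outside box; Z[12]=0
i=13: outside box; Z[13]=0
i=14: outside box; Z[14]=3 scan→box=[14,17)
i=15: min(r-i=2, Z[1]=0)=0; Z[15]=0
i=16: min(r-i=1, Z[2]=0)=0; Z[16]=0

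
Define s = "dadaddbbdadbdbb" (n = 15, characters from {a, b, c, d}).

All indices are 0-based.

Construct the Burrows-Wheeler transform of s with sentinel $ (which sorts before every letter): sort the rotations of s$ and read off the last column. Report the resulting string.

bdddbddbd$babdaa

rank  rotation          last
    0  $dadaddbbdadbdbb  b
    1  adaddbbdadbdbb$d  d
    2  adbdbb$dadaddbbd  d
    3  addbbdadbdbb$dad  d
    4  b$dadaddbbdadbdb  b
    5  bb$dadaddbbdadbd  d
    6  bbdadbdbb$dadadd  d
    7  bdadbdbb$dadaddb  b
    8  bdbb$dadaddbbdad  d
    9  dadaddbbdadbdbb$  $
   10  dadbdbb$dadaddbb  b
   11  daddbbdadbdbb$da  a
   12  dbb$dadaddbbdadb  b
   13  dbbdadbdbb$dadad  d
   14  dbdbb$dadaddbbda  a
   15  ddbbdadbdbb$dada  a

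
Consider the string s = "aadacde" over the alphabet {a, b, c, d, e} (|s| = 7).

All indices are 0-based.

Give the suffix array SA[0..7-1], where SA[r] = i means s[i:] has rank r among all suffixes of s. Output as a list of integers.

[0, 3, 1, 4, 2, 5, 6]

sorted suffixes:
  #0 SA[0]=0  'aadacde'
  #1 SA[1]=3  'acde'
  #2 SA[2]=1  'adacde'
  #3 SA[3]=4  'cde'
  #4 SA[4]=2  'dacde'
  #5 SA[5]=5  'de'
  #6 SA[6]=6  'e'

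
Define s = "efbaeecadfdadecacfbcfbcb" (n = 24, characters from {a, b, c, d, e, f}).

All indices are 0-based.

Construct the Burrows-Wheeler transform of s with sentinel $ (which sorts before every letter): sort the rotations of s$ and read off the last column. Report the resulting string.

bcdcbcfffeebbafaadea$eccd

rank  rotation                   last
    0  $efbaeecadfdadecacfbcfbcb  b
    1  acfbcfbcb$efbaeecadfdadec  c
    2  adecacfbcfbcb$efbaeecadfd  d
    3  adfdadecacfbcfbcb$efbaeec  c
    4  aeecadfdadecacfbcfbcb$efb  b
    5  b$efbaeecadfdadecacfbcfbc  c
    6  baeecadfdadecacfbcfbcb$ef  f
    7  bcb$efbaeecadfdadecacfbcf  f
    8  bcfbcb$efbaeecadfdadecacf  f
    9  cacfbcfbcb$efbaeecadfdade  e
   10  cadfdadecacfbcfbcb$efbaee  e
   11  cb$efbaeecadfdadecacfbcfb  b
   12  cfbcb$efbaeecadfdadecacfb  b
   13  cfbcfbcb$efbaeecadfdadeca  a
   14  dadecacfbcfbcb$efbaeecadf  f
   15  decacfbcfbcb$efbaeecadfda  a
   16  dfdadecacfbcfbcb$efbaeeca  a
   17  ecacfbcfbcb$efbaeecadfdad  d
   18  ecadfdadecacfbcfbcb$efbae  e
   19  eecadfdadecacfbcfbcb$efba  a
   20  efbaeecadfdadecacfbcfbcb$  $
   21  fbaeecadfdadecacfbcfbcb$e  e
   22  fbcb$efbaeecadfdadecacfbc  c
   23  fbcfbcb$efbaeecadfdadecac  c
   24  fdadecacfbcfbcb$efbaeecad  d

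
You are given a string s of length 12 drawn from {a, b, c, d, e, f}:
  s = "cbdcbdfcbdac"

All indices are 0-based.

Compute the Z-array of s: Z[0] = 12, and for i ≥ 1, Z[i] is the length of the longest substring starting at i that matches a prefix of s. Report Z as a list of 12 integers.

Z[0]=12
i=1: outside box; Z[1]=0
i=2: outside box; Z[2]=0
i=3: outside box; Z[3]=3 extend→box=[3,6)
i=4: min(r-i=2, Z[1]=0)=0; Z[4]=0
i=5: min(r-i=1, Z[2]=0)=0; Z[5]=0
i=6: outside box; Z[6]=0
i=7: outside box; Z[7]=3 extend→box=[7,10)
i=8: min(r-i=2, Z[1]=0)=0; Z[8]=0
i=9: min(r-i=1, Z[2]=0)=0; Z[9]=0
i=10: outside box; Z[10]=0
i=11: outside box; Z[11]=1 extend→box=[11,12)

[12, 0, 0, 3, 0, 0, 0, 3, 0, 0, 0, 1]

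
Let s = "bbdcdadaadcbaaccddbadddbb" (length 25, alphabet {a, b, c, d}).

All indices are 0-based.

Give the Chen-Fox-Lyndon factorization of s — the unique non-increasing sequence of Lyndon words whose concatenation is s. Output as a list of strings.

["bbdcd", "ad", "aadcb", "aaccddbadddbb"]

emit factor 1: 'bbdcd' (i=0, period=5)
emit factor 2: 'ad' (i=5, period=2)
emit factor 3: 'aadcb' (i=7, period=5)
emit factor 4: 'aaccddbadddbb' (i=12, period=13)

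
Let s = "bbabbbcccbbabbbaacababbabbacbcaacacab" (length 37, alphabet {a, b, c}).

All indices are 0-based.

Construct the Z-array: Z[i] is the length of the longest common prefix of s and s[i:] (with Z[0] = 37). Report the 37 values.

[37, 1, 0, 2, 2, 1, 0, 0, 0, 6, 1, 0, 2, 3, 1, 0, 0, 0, 0, 1, 0, 5, 1, 0, 3, 1, 0, 0, 1, 0, 0, 0, 0, 0, 0, 0, 1]

Z[0]=37
i=1: outside box; Z[1]=1 scan→box=[1,2)
i=2: outside box; Z[2]=0
i=3: outside box; Z[3]=2 scan→box=[3,5)
i=4: min(r-i=1, Z[1]=1)=1; Z[4]=2 scan→box=[4,6)
i=5: min(r-i=1, Z[1]=1)=1; Z[5]=1
i=6: outside box; Z[6]=0
i=7: outside box; Z[7]=0
i=8: outside box; Z[8]=0
i=9: outside box; Z[9]=6 scan→box=[9,15)
i=10: min(r-i=5, Z[1]=1)=1; Z[10]=1
i=11: min(r-i=4, Z[2]=0)=0; Z[11]=0
i=12: min(r-i=3, Z[3]=2)=2; Z[12]=2
i=13: min(r-i=2, Z[4]=2)=2; Z[13]=3 scan→box=[13,16)
i=14: min(r-i=2, Z[1]=1)=1; Z[14]=1
i=15: min(r-i=1, Z[2]=0)=0; Z[15]=0
i=16: outside box; Z[16]=0
i=17: outside box; Z[17]=0
i=18: outside box; Z[18]=0
i=19: outside box; Z[19]=1 scan→box=[19,20)
i=20: outside box; Z[20]=0
i=21: outside box; Z[21]=5 scan→box=[21,26)
i=22: min(r-i=4, Z[1]=1)=1; Z[22]=1
i=23: min(r-i=3, Z[2]=0)=0; Z[23]=0
i=24: min(r-i=2, Z[3]=2)=2; Z[24]=3 scan→box=[24,27)
i=25: min(r-i=2, Z[1]=1)=1; Z[25]=1
i=26: min(r-i=1, Z[2]=0)=0; Z[26]=0
i=27: outside box; Z[27]=0
i=28: outside box; Z[28]=1 scan→box=[28,29)
i=29: outside box; Z[29]=0
i=30: outside box; Z[30]=0
i=31: outside box; Z[31]=0
i=32: outside box; Z[32]=0
i=33: outside box; Z[33]=0
i=34: outside box; Z[34]=0
i=35: outside box; Z[35]=0
i=36: outside box; Z[36]=1 scan→box=[36,37)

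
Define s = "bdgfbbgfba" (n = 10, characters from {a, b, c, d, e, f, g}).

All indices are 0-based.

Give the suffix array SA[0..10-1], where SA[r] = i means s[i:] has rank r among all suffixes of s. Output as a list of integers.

sorted suffixes:
  #0 SA[0]=9  'a'
  #1 SA[1]=8  'ba'
  #2 SA[2]=4  'bbgfba'
  #3 SA[3]=0  'bdgfbbgfba'
  #4 SA[4]=5  'bgfba'
  #5 SA[5]=1  'dgfbbgfba'
  #6 SA[6]=7  'fba'
  #7 SA[7]=3  'fbbgfba'
  #8 SA[8]=6  'gfba'
  #9 SA[9]=2  'gfbbgfba'

[9, 8, 4, 0, 5, 1, 7, 3, 6, 2]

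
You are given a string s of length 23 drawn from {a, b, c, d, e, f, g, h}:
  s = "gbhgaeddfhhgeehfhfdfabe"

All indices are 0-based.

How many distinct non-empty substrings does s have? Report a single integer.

rank→(start, suffix):
  0 → (20, 'abe')
  1 → (4, 'aeddfhhgeehfhfdfabe')
  2 → (21, 'be')
  3 → (1, 'bhgaeddfhhgeehfhfdfabe')
  4 → (6, 'ddfhhgeehfhfdfabe')
  5 → (18, 'dfabe')
  6 → (7, 'dfhhgeehfhfdfabe')
  7 → (22, 'e')
  8 → (5, 'eddfhhgeehfhfdfabe')
  9 → (12, 'eehfhfdfabe')
  10 → (13, 'ehfhfdfabe')
  11 → (19, 'fabe')
  12 → (17, 'fdfabe')
  13 → (15, 'fhfdfabe')
  14 → (8, 'fhhgeehfhfdfabe')
  15 → (3, 'gaeddfhhgeehfhfdfabe')
  16 → (0, 'gbhgaeddfhhgeehfhfdfabe')
  17 → (11, 'geehfhfdfabe')
  18 → (16, 'hfdfabe')
  19 → (14, 'hfhfdfabe')
  20 → (2, 'hgaeddfhhgeehfhfdfabe')
  21 → (10, 'hgeehfhfdfabe')
  22 → (9, 'hhgeehfhfdfabe')

SA = [20, 4, 21, 1, 6, 18, 7, 22, 5, 12, 13, 19, 17, 15, 8, 3, 0, 11, 16, 14, 2, 10, 9]
rank  pair      lcp
   1  s[20:],s[4:]  1  'a'
   2  s[4:],s[21:]  0  ''
   3  s[21:],s[1:]  1  'b'
   4  s[1:],s[6:]  0  ''
   5  s[6:],s[18:]  1  'd'
   6  s[18:],s[7:]  2  'df'
   7  s[7:],s[22:]  0  ''
   8  s[22:],s[5:]  1  'e'
   9  s[5:],s[12:]  1  'e'
  10  s[12:],s[13:]  1  'e'
  11  s[13:],s[19:]  0  ''
  12  s[19:],s[17:]  1  'f'
  13  s[17:],s[15:]  1  'f'
  14  s[15:],s[8:]  2  'fh'
  15  s[8:],s[3:]  0  ''
  16  s[3:],s[0:]  1  'g'
  17  s[0:],s[11:]  1  'g'
  18  s[11:],s[16:]  0  ''
  19  s[16:],s[14:]  2  'hf'
  20  s[14:],s[2:]  1  'h'
  21  s[2:],s[10:]  2  'hg'
  22  s[10:],s[9:]  1  'h'

n(n+1)/2 = 23·24/2 = 276
Σ LCP = 0 + 1 + 0 + 1 + 0 + 1 + 2 + 0 + 1 + 1 + 1 + 0 + 1 + 1 + 2 + 0 + 1 + 1 + 0 + 2 + 1 + 2 + 1 = 20
distinct = 276 − 20 = 256

256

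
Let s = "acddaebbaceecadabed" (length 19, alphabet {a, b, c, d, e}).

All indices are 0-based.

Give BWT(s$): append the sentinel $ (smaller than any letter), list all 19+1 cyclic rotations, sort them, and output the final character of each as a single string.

dd$bcdbeaeaaeadcaebc

rank  rotation              last
    0  $acddaebbaceecadabed  d
    1  abed$acddaebbaceecad  d
    2  acddaebbaceecadabed$  $
    3  aceecadabed$acddaebb  b
    4  adabed$acddaebbaceec  c
    5  aebbaceecadabed$acdd  d
    6  baceecadabed$acddaeb  b
    7  bbaceecadabed$acddae  e
    8  bed$acddaebbaceecada  a
    9  cadabed$acddaebbacee  e
   10  cddaebbaceecadabed$a  a
   11  ceecadabed$acddaebba  a
   12  d$acddaebbaceecadabe  e
   13  dabed$acddaebbaceeca  a
   14  daebbaceecadabed$acd  d
   15  ddaebbaceecadabed$ac  c
   16  ebbaceecadabed$acdda  a
   17  ecadabed$acddaebbace  e
   18  ed$acddaebbaceecadab  b
   19  eecadabed$acddaebbac  c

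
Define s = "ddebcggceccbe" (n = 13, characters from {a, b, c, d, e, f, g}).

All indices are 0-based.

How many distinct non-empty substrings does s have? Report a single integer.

rank | idx | suffix
   0 |   3 | bcggceccbe
   1 |  11 | be
   2 |  10 | cbe
   3 |   9 | ccbe
   4 |   7 | ceccbe
   5 |   4 | cggceccbe
   6 |   0 | ddebcggceccbe
   7 |   1 | debcggceccbe
   8 |  12 | e
   9 |   2 | ebcggceccbe
  10 |   8 | eccbe
  11 |   6 | gceccbe
  12 |   5 | ggceccbe

SA = [3, 11, 10, 9, 7, 4, 0, 1, 12, 2, 8, 6, 5]
[i] adj suffixes → lcp
  [1] 3/11 → 1 ('b')
  [2] 11/10 → 0 ('')
  [3] 10/9 → 1 ('c')
  [4] 9/7 → 1 ('c')
  [5] 7/4 → 1 ('c')
  [6] 4/0 → 0 ('')
  [7] 0/1 → 1 ('d')
  [8] 1/12 → 0 ('')
  [9] 12/2 → 1 ('e')
  [10] 2/8 → 1 ('e')
  [11] 8/6 → 0 ('')
  [12] 6/5 → 1 ('g')

n(n+1)/2 = 13·14/2 = 91
Σ LCP = 0 + 1 + 0 + 1 + 1 + 1 + 0 + 1 + 0 + 1 + 1 + 0 + 1 = 8
distinct = 91 − 8 = 83

83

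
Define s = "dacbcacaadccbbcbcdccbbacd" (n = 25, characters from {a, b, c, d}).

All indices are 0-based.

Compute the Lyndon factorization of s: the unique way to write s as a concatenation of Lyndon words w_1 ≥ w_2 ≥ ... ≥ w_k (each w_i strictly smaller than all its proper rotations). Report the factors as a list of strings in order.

["d", "acbc", "ac", "aadccbbcbcdccbbacd"]

emit factor 1: 'd' (i=0, period=1)
emit factor 2: 'acbc' (i=1, period=4)
emit factor 3: 'ac' (i=5, period=2)
emit factor 4: 'aadccbbcbcdccbbacd' (i=7, period=18)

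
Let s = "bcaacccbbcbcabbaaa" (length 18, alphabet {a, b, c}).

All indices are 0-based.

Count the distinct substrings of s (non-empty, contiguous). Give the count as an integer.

147

rank | idx | suffix
   0 |  17 | a
   1 |  16 | aa
   2 |  15 | aaa
   3 |   2 | aacccbbcbcabbaaa
   4 |  12 | abbaaa
   5 |   3 | acccbbcbcabbaaa
   6 |  14 | baaa
   7 |  13 | bbaaa
   8 |   7 | bbcbcabbaaa
   9 |   0 | bcaacccbbcbcabbaaa
  10 |  10 | bcabbaaa
  11 |   8 | bcbcabbaaa
  12 |   1 | caacccbbcbcabbaaa
  13 |  11 | cabbaaa
  14 |   6 | cbbcbcabbaaa
  15 |   9 | cbcabbaaa
  16 |   5 | ccbbcbcabbaaa
  17 |   4 | cccbbcbcabbaaa

SA = [17, 16, 15, 2, 12, 3, 14, 13, 7, 0, 10, 8, 1, 11, 6, 9, 5, 4]
rank  pair      lcp
   1  s[17:],s[16:]  1  'a'
   2  s[16:],s[15:]  2  'aa'
   3  s[15:],s[2:]  2  'aa'
   4  s[2:],s[12:]  1  'a'
   5  s[12:],s[3:]  1  'a'
   6  s[3:],s[14:]  0  ''
   7  s[14:],s[13:]  1  'b'
   8  s[13:],s[7:]  2  'bb'
   9  s[7:],s[0:]  1  'b'
  10  s[0:],s[10:]  3  'bca'
  11  s[10:],s[8:]  2  'bc'
  12  s[8:],s[1:]  0  ''
  13  s[1:],s[11:]  2  'ca'
  14  s[11:],s[6:]  1  'c'
  15  s[6:],s[9:]  2  'cb'
  16  s[9:],s[5:]  1  'c'
  17  s[5:],s[4:]  2  'cc'

n(n+1)/2 = 18·19/2 = 171
Σ LCP = 0 + 1 + 2 + 2 + 1 + 1 + 0 + 1 + 2 + 1 + 3 + 2 + 0 + 2 + 1 + 2 + 1 + 2 = 24
distinct = 171 − 24 = 147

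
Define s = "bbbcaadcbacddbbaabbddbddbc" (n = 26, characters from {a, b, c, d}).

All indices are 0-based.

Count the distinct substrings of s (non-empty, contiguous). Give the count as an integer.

314

rank | idx | suffix
   0 |  15 | aabbddbddbc
   1 |   4 | aadcbacddbbaabbddbddbc
   2 |  16 | abbddbddbc
   3 |   9 | acddbbaabbddbddbc
   4 |   5 | adcbacddbbaabbddbddbc
   5 |  14 | baabbddbddbc
   6 |   8 | bacddbbaabbddbddbc
   7 |  13 | bbaabbddbddbc
   8 |   0 | bbbcaadcbacddbbaabbddbddbc
   9 |   1 | bbcaadcbacddbbaabbddbddbc
  10 |  17 | bbddbddbc
  11 |  24 | bc
  12 |   2 | bcaadcbacddbbaabbddbddbc
  13 |  21 | bddbc
  14 |  18 | bddbddbc
  15 |  25 | c
  16 |   3 | caadcbacddbbaabbddbddbc
  17 |   7 | cbacddbbaabbddbddbc
  18 |  10 | cddbbaabbddbddbc
  19 |  12 | dbbaabbddbddbc
  20 |  23 | dbc
  21 |  20 | dbddbc
  22 |   6 | dcbacddbbaabbddbddbc
  23 |  11 | ddbbaabbddbddbc
  24 |  22 | ddbc
  25 |  19 | ddbddbc

SA = [15, 4, 16, 9, 5, 14, 8, 13, 0, 1, 17, 24, 2, 21, 18, 25, 3, 7, 10, 12, 23, 20, 6, 11, 22, 19]
rank  pair      lcp
   1  s[15:],s[4:]  2  'aa'
   2  s[4:],s[16:]  1  'a'
   3  s[16:],s[9:]  1  'a'
   4  s[9:],s[5:]  1  'a'
   5  s[5:],s[14:]  0  ''
   6  s[14:],s[8:]  2  'ba'
   7  s[8:],s[13:]  1  'b'
   8  s[13:],s[0:]  2  'bb'
   9  s[0:],s[1:]  2  'bb'
  10  s[1:],s[17:]  2  'bb'
  11  s[17:],s[24:]  1  'b'
  12  s[24:],s[2:]  2  'bc'
  13  s[2:],s[21:]  1  'b'
  14  s[21:],s[18:]  4  'bddb'
  15  s[18:],s[25:]  0  ''
  16  s[25:],s[3:]  1  'c'
  17  s[3:],s[7:]  1  'c'
  18  s[7:],s[10:]  1  'c'
  19  s[10:],s[12:]  0  ''
  20  s[12:],s[23:]  2  'db'
  21  s[23:],s[20:]  2  'db'
  22  s[20:],s[6:]  1  'd'
  23  s[6:],s[11:]  1  'd'
  24  s[11:],s[22:]  3  'ddb'
  25  s[22:],s[19:]  3  'ddb'

n(n+1)/2 = 26·27/2 = 351
Σ LCP = 0 + 2 + 1 + 1 + 1 + 0 + 2 + 1 + 2 + 2 + 2 + 1 + 2 + 1 + 4 + 0 + 1 + 1 + 1 + 0 + 2 + 2 + 1 + 1 + 3 + 3 = 37
distinct = 351 − 37 = 314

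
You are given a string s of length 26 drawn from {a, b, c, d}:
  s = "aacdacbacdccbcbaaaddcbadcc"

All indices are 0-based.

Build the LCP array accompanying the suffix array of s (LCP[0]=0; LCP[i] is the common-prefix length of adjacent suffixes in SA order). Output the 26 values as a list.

[0, 2, 2, 1, 2, 3, 1, 2, 0, 2, 2, 1, 0, 1, 3, 3, 2, 1, 2, 1, 2, 0, 1, 2, 3, 1]

sorted suffixes:
  #0 SA[0]=15  'aaaddcbadcc'
  #1 SA[1]=0  'aacdacbacdccbcbaaaddcbadcc'
  #2 SA[2]=16  'aaddcbadcc'
  #3 SA[3]=4  'acbacdccbcbaaaddcbadcc'
  #4 SA[4]=1  'acdacbacdccbcbaaaddcbadcc'
  #5 SA[5]=7  'acdccbcbaaaddcbadcc'
  #6 SA[6]=22  'adcc'
  #7 SA[7]=17  'addcbadcc'
  #8 SA[8]=14  'baaaddcbadcc'
  #9 SA[9]=6  'bacdccbcbaaaddcbadcc'
  #10 SA[10]=21  'badcc'
  #11 SA[11]=12  'bcbaaaddcbadcc'
  #12 SA[12]=25  'c'
  #13 SA[13]=13  'cbaaaddcbadcc'
  #14 SA[14]=5  'cbacdccbcbaaaddcbadcc'
  #15 SA[15]=20  'cbadcc'
  #16 SA[16]=11  'cbcbaaaddcbadcc'
  #17 SA[17]=24  'cc'
  #18 SA[18]=10  'ccbcbaaaddcbadcc'
  #19 SA[19]=2  'cdacbacdccbcbaaaddcbadcc'
  #20 SA[20]=8  'cdccbcbaaaddcbadcc'
  #21 SA[21]=3  'dacbacdccbcbaaaddcbadcc'
  #22 SA[22]=19  'dcbadcc'
  #23 SA[23]=23  'dcc'
  #24 SA[24]=9  'dccbcbaaaddcbadcc'
  #25 SA[25]=18  'ddcbadcc'

SA = [15, 0, 16, 4, 1, 7, 22, 17, 14, 6, 21, 12, 25, 13, 5, 20, 11, 24, 10, 2, 8, 3, 19, 23, 9, 18]
rank  pair      lcp
   1  s[15:],s[0:]  2  'aa'
   2  s[0:],s[16:]  2  'aa'
   3  s[16:],s[4:]  1  'a'
   4  s[4:],s[1:]  2  'ac'
   5  s[1:],s[7:]  3  'acd'
   6  s[7:],s[22:]  1  'a'
   7  s[22:],s[17:]  2  'ad'
   8  s[17:],s[14:]  0  ''
   9  s[14:],s[6:]  2  'ba'
  10  s[6:],s[21:]  2  'ba'
  11  s[21:],s[12:]  1  'b'
  12  s[12:],s[25:]  0  ''
  13  s[25:],s[13:]  1  'c'
  14  s[13:],s[5:]  3  'cba'
  15  s[5:],s[20:]  3  'cba'
  16  s[20:],s[11:]  2  'cb'
  17  s[11:],s[24:]  1  'c'
  18  s[24:],s[10:]  2  'cc'
  19  s[10:],s[2:]  1  'c'
  20  s[2:],s[8:]  2  'cd'
  21  s[8:],s[3:]  0  ''
  22  s[3:],s[19:]  1  'd'
  23  s[19:],s[23:]  2  'dc'
  24  s[23:],s[9:]  3  'dcc'
  25  s[9:],s[18:]  1  'd'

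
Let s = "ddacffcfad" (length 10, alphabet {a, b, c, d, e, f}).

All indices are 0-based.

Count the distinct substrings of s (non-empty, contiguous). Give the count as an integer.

rank→(start, suffix):
  0 → (2, 'acffcfad')
  1 → (8, 'ad')
  2 → (6, 'cfad')
  3 → (3, 'cffcfad')
  4 → (9, 'd')
  5 → (1, 'dacffcfad')
  6 → (0, 'ddacffcfad')
  7 → (7, 'fad')
  8 → (5, 'fcfad')
  9 → (4, 'ffcfad')

SA = [2, 8, 6, 3, 9, 1, 0, 7, 5, 4]
[i] adj suffixes → lcp
  [1] 2/8 → 1 ('a')
  [2] 8/6 → 0 ('')
  [3] 6/3 → 2 ('cf')
  [4] 3/9 → 0 ('')
  [5] 9/1 → 1 ('d')
  [6] 1/0 → 1 ('d')
  [7] 0/7 → 0 ('')
  [8] 7/5 → 1 ('f')
  [9] 5/4 → 1 ('f')

n(n+1)/2 = 10·11/2 = 55
Σ LCP = 0 + 1 + 0 + 2 + 0 + 1 + 1 + 0 + 1 + 1 = 7
distinct = 55 − 7 = 48

48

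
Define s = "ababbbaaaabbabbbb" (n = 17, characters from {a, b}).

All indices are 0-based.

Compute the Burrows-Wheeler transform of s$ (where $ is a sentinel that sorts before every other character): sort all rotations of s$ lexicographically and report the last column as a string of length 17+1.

rank  rotation            last
    0  $ababbbaaaabbabbbb  b
    1  aaaabbabbbb$ababbb  b
    2  aaabbabbbb$ababbba  a
    3  aabbabbbb$ababbbaa  a
    4  ababbbaaaabbabbbb$  $
    5  abbabbbb$ababbbaaa  a
    6  abbbaaaabbabbbb$ab  b
    7  abbbb$ababbbaaaabb  b
    8  b$ababbbaaaabbabbb  b
    9  baaaabbabbbb$ababb  b
   10  babbbaaaabbabbbb$a  a
   11  babbbb$ababbbaaaab  b
   12  bb$ababbbaaaabbabb  b
   13  bbaaaabbabbbb$abab  b
   14  bbabbbb$ababbbaaaa  a
   15  bbb$ababbbaaaabbab  b
   16  bbbaaaabbabbbb$aba  a
   17  bbbb$ababbbaaaabba  a

bbaa$abbbbabbbabaa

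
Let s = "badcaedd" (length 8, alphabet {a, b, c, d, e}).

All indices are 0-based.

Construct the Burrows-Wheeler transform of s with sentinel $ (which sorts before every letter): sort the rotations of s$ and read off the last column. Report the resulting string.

dbc$ddaea

rank  rotation   last
    0  $badcaedd  d
    1  adcaedd$b  b
    2  aedd$badc  c
    3  badcaedd$  $
    4  caedd$bad  d
    5  d$badcaed  d
    6  dcaedd$ba  a
    7  dd$badcae  e
    8  edd$badca  a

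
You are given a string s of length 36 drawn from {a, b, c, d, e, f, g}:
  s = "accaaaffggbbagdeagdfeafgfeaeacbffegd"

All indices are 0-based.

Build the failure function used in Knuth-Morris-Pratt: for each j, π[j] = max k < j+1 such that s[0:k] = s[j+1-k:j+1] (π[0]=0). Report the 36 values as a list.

π[0] = 0
j=1 s[j]='c': π[1]=0 (border '')
j=2 s[j]='c': π[2]=0 (border '')
j=3 s[j]='a': π[3]=1 (border 'a')
j=4 s[j]='a': k: 1→0; π[4]=1 (border 'a')
j=5 s[j]='a': k: 1→0; π[5]=1 (border 'a')
j=6 s[j]='f': k: 1→0; π[6]=0 (border '')
j=7 s[j]='f': π[7]=0 (border '')
j=8 s[j]='g': π[8]=0 (border '')
j=9 s[j]='g': π[9]=0 (border '')
j=10 s[j]='b': π[10]=0 (border '')
j=11 s[j]='b': π[11]=0 (border '')
j=12 s[j]='a': π[12]=1 (border 'a')
j=13 s[j]='g': k: 1→0; π[13]=0 (border '')
j=14 s[j]='d': π[14]=0 (border '')
j=15 s[j]='e': π[15]=0 (border '')
j=16 s[j]='a': π[16]=1 (border 'a')
j=17 s[j]='g': k: 1→0; π[17]=0 (border '')
j=18 s[j]='d': π[18]=0 (border '')
j=19 s[j]='f': π[19]=0 (border '')
j=20 s[j]='e': π[20]=0 (border '')
j=21 s[j]='a': π[21]=1 (border 'a')
j=22 s[j]='f': k: 1→0; π[22]=0 (border '')
j=23 s[j]='g': π[23]=0 (border '')
j=24 s[j]='f': π[24]=0 (border '')
j=25 s[j]='e': π[25]=0 (border '')
j=26 s[j]='a': π[26]=1 (border 'a')
j=27 s[j]='e': k: 1→0; π[27]=0 (border '')
j=28 s[j]='a': π[28]=1 (border 'a')
j=29 s[j]='c': π[29]=2 (border 'ac')
j=30 s[j]='b': k: 2→0; π[30]=0 (border '')
j=31 s[j]='f': π[31]=0 (border '')
j=32 s[j]='f': π[32]=0 (border '')
j=33 s[j]='e': π[33]=0 (border '')
j=34 s[j]='g': π[34]=0 (border '')
j=35 s[j]='d': π[35]=0 (border '')

[0, 0, 0, 1, 1, 1, 0, 0, 0, 0, 0, 0, 1, 0, 0, 0, 1, 0, 0, 0, 0, 1, 0, 0, 0, 0, 1, 0, 1, 2, 0, 0, 0, 0, 0, 0]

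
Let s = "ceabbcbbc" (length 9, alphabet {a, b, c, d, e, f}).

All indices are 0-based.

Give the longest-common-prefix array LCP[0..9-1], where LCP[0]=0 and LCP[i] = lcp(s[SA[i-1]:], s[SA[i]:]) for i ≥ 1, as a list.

[0, 0, 3, 1, 2, 0, 1, 1, 0]

rank→(start, suffix):
  0 → (2, 'abbcbbc')
  1 → (6, 'bbc')
  2 → (3, 'bbcbbc')
  3 → (7, 'bc')
  4 → (4, 'bcbbc')
  5 → (8, 'c')
  6 → (5, 'cbbc')
  7 → (0, 'ceabbcbbc')
  8 → (1, 'eabbcbbc')

SA = [2, 6, 3, 7, 4, 8, 5, 0, 1]
[i] adj suffixes → lcp
  [1] 2/6 → 0 ('')
  [2] 6/3 → 3 ('bbc')
  [3] 3/7 → 1 ('b')
  [4] 7/4 → 2 ('bc')
  [5] 4/8 → 0 ('')
  [6] 8/5 → 1 ('c')
  [7] 5/0 → 1 ('c')
  [8] 0/1 → 0 ('')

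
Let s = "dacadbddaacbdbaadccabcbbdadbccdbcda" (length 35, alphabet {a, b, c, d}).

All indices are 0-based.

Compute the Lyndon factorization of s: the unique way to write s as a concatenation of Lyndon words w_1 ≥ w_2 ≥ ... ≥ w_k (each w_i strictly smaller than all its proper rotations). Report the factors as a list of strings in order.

emit factor 1: 'd' (i=0, period=1)
emit factor 2: 'acadbdd' (i=1, period=7)
emit factor 3: 'aacbdbaadccabcbbdadbccdbcd' (i=8, period=26)
emit factor 4: 'a' (i=34, period=1)

["d", "acadbdd", "aacbdbaadccabcbbdadbccdbcd", "a"]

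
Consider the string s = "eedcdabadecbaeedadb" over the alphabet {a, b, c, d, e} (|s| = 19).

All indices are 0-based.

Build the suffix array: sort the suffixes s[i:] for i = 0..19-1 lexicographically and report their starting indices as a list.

rank | idx | suffix
   0 |   5 | abadecbaeedadb
   1 |  16 | adb
   2 |   7 | adecbaeedadb
   3 |  12 | aeedadb
   4 |  18 | b
   5 |   6 | badecbaeedadb
   6 |  11 | baeedadb
   7 |  10 | cbaeedadb
   8 |   3 | cdabadecbaeedadb
   9 |   4 | dabadecbaeedadb
  10 |  15 | dadb
  11 |  17 | db
  12 |   2 | dcdabadecbaeedadb
  13 |   8 | decbaeedadb
  14 |   9 | ecbaeedadb
  15 |  14 | edadb
  16 |   1 | edcdabadecbaeedadb
  17 |  13 | eedadb
  18 |   0 | eedcdabadecbaeedadb

[5, 16, 7, 12, 18, 6, 11, 10, 3, 4, 15, 17, 2, 8, 9, 14, 1, 13, 0]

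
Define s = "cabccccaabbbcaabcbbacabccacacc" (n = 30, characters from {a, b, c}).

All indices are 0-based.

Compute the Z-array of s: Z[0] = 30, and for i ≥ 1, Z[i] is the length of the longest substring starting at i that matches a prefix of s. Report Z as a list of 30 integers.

Z[0]=30
i=1: outside box; Z[1]=0
i=2: outside box; Z[2]=0
i=3: outside box; Z[3]=1 scan→box=[3,4)
i=4: outside box; Z[4]=1 scan→box=[4,5)
i=5: outside box; Z[5]=1 scan→box=[5,6)
i=6: outside box; Z[6]=2 scan→box=[6,8)
i=7: min(r-i=1, Z[1]=0)=0; Z[7]=0
i=8: outside box; Z[8]=0
i=9: outside box; Z[9]=0
i=10: outside box; Z[10]=0
i=11: outside box; Z[11]=0
i=12: outside box; Z[12]=2 scan→box=[12,14)
i=13: min(r-i=1, Z[1]=0)=0; Z[13]=0
i=14: outside box; Z[14]=0
i=15: outside box; Z[15]=0
i=16: outside box; Z[16]=1 scan→box=[16,17)
i=17: outside box; Z[17]=0
i=18: outside box; Z[18]=0
i=19: outside box; Z[19]=0
i=20: outside box; Z[20]=5 scan→box=[20,25)
i=21: min(r-i=4, Z[1]=0)=0; Z[21]=0
i=22: min(r-i=3, Z[2]=0)=0; Z[22]=0
i=23: min(r-i=2, Z[3]=1)=1; Z[23]=1
i=24: min(r-i=1, Z[4]=1)=1; Z[24]=2 scan→box=[24,26)
i=25: min(r-i=1, Z[1]=0)=0; Z[25]=0
i=26: outside box; Z[26]=2 scan→box=[26,28)
i=27: min(r-i=1, Z[1]=0)=0; Z[27]=0
i=28: outside box; Z[28]=1 scan→box=[28,29)
i=29: outside box; Z[29]=1 scan→box=[29,30)

[30, 0, 0, 1, 1, 1, 2, 0, 0, 0, 0, 0, 2, 0, 0, 0, 1, 0, 0, 0, 5, 0, 0, 1, 2, 0, 2, 0, 1, 1]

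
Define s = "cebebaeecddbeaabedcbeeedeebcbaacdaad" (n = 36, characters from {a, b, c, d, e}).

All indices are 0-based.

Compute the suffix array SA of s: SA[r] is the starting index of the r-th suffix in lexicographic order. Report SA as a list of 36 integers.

[13, 29, 33, 14, 30, 34, 5, 28, 4, 26, 11, 2, 15, 19, 27, 18, 31, 8, 0, 35, 32, 10, 17, 9, 23, 12, 3, 25, 1, 7, 16, 22, 24, 6, 21, 20]

rank→(start, suffix):
  0 → (13, 'aabedcbeeedeebcbaacdaad')
  1 → (29, 'aacdaad')
  2 → (33, 'aad')
  3 → (14, 'abedcbeeedeebcbaacdaad')
  4 → (30, 'acdaad')
  5 → (34, 'ad')
  6 → (5, 'aeecddbeaabedcbeeedeebcbaacdaad')
  7 → (28, 'baacdaad')
  8 → (4, 'baeecddbeaabedcbeeedeebcbaacdaad')
  9 → (26, 'bcbaacdaad')
  10 → (11, 'beaabedcbeeedeebcbaacdaad')
  11 → (2, 'bebaeecddbeaabedcbeeedeebcbaacdaad')
  12 → (15, 'bedcbeeedeebcbaacdaad')
  13 → (19, 'beeedeebcbaacdaad')
  14 → (27, 'cbaacdaad')
  15 → (18, 'cbeeedeebcbaacdaad')
  16 → (31, 'cdaad')
  17 → (8, 'cddbeaabedcbeeedeebcbaacdaad')
  18 → (0, 'cebebaeecddbeaabedcbeeedeebcbaacdaad')
  19 → (35, 'd')
  20 → (32, 'daad')
  21 → (10, 'dbeaabedcbeeedeebcbaacdaad')
  22 → (17, 'dcbeeedeebcbaacdaad')
  23 → (9, 'ddbeaabedcbeeedeebcbaacdaad')
  24 → (23, 'deebcbaacdaad')
  25 → (12, 'eaabedcbeeedeebcbaacdaad')
  26 → (3, 'ebaeecddbeaabedcbeeedeebcbaacdaad')
  27 → (25, 'ebcbaacdaad')
  28 → (1, 'ebebaeecddbeaabedcbeeedeebcbaacdaad')
  29 → (7, 'ecddbeaabedcbeeedeebcbaacdaad')
  30 → (16, 'edcbeeedeebcbaacdaad')
  31 → (22, 'edeebcbaacdaad')
  32 → (24, 'eebcbaacdaad')
  33 → (6, 'eecddbeaabedcbeeedeebcbaacdaad')
  34 → (21, 'eedeebcbaacdaad')
  35 → (20, 'eeedeebcbaacdaad')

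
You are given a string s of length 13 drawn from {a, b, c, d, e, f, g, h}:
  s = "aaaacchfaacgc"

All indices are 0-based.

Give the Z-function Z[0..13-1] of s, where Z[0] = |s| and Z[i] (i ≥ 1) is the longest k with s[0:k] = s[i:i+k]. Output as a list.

[13, 3, 2, 1, 0, 0, 0, 0, 2, 1, 0, 0, 0]

Z[0]=13
i=1: outside box; Z[1]=3 extend→box=[1,4)
i=2: min(r-i=2, Z[1]=3)=2; Z[2]=2
i=3: min(r-i=1, Z[2]=2)=1; Z[3]=1
i=4: outside box; Z[4]=0
i=5: outside box; Z[5]=0
i=6: outside box; Z[6]=0
i=7: outside box; Z[7]=0
i=8: outside box; Z[8]=2 extend→box=[8,10)
i=9: min(r-i=1, Z[1]=3)=1; Z[9]=1
i=10: outside box; Z[10]=0
i=11: outside box; Z[11]=0
i=12: outside box; Z[12]=0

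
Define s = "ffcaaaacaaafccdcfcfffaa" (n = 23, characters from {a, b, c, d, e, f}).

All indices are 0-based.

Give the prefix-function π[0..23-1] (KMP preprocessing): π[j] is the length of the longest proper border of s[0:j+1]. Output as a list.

[0, 1, 0, 0, 0, 0, 0, 0, 0, 0, 0, 1, 0, 0, 0, 0, 1, 0, 1, 2, 2, 0, 0]

π[0] = 0
j=1 s[j]='f': π[1]=1 (border 'f')
j=2 s[j]='c': k: 1→0; π[2]=0 (border '')
j=3 s[j]='a': π[3]=0 (border '')
j=4 s[j]='a': π[4]=0 (border '')
j=5 s[j]='a': π[5]=0 (border '')
j=6 s[j]='a': π[6]=0 (border '')
j=7 s[j]='c': π[7]=0 (border '')
j=8 s[j]='a': π[8]=0 (border '')
j=9 s[j]='a': π[9]=0 (border '')
j=10 s[j]='a': π[10]=0 (border '')
j=11 s[j]='f': π[11]=1 (border 'f')
j=12 s[j]='c': k: 1→0; π[12]=0 (border '')
j=13 s[j]='c': π[13]=0 (border '')
j=14 s[j]='d': π[14]=0 (border '')
j=15 s[j]='c': π[15]=0 (border '')
j=16 s[j]='f': π[16]=1 (border 'f')
j=17 s[j]='c': k: 1→0; π[17]=0 (border '')
j=18 s[j]='f': π[18]=1 (border 'f')
j=19 s[j]='f': π[19]=2 (border 'ff')
j=20 s[j]='f': k: 2→1; π[20]=2 (border 'ff')
j=21 s[j]='a': k: 2→1→0; π[21]=0 (border '')
j=22 s[j]='a': π[22]=0 (border '')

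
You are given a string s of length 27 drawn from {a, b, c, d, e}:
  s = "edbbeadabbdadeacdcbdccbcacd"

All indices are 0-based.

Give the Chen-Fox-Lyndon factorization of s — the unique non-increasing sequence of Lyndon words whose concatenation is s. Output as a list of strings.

emit factor 1: 'e' (i=0, period=1)
emit factor 2: 'd' (i=1, period=1)
emit factor 3: 'bbe' (i=2, period=3)
emit factor 4: 'ad' (i=5, period=2)
emit factor 5: 'abbdadeacdcbdccbcacd' (i=7, period=20)

["e", "d", "bbe", "ad", "abbdadeacdcbdccbcacd"]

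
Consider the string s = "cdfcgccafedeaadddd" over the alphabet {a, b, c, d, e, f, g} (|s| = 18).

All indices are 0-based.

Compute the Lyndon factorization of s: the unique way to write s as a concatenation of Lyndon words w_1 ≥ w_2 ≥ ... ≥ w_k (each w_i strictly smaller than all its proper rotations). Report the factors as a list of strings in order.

emit factor 1: 'cdfcg' (i=0, period=5)
emit factor 2: 'c' (i=5, period=1)
emit factor 3: 'c' (i=6, period=1)
emit factor 4: 'afede' (i=7, period=5)
emit factor 5: 'aadddd' (i=12, period=6)

["cdfcg", "c", "c", "afede", "aadddd"]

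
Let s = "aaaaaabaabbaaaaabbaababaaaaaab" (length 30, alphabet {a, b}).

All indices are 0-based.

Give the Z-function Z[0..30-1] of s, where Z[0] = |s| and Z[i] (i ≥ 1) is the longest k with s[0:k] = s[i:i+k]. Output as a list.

Z[0]=30
i=1: outside box; Z[1]=5 scan→box=[1,6)
i=2: min(r-i=4, Z[1]=5)=4; Z[2]=4
i=3: min(r-i=3, Z[2]=4)=3; Z[3]=3
i=4: min(r-i=2, Z[3]=3)=2; Z[4]=2
i=5: min(r-i=1, Z[4]=2)=1; Z[5]=1
i=6: outside box; Z[6]=0
i=7: outside box; Z[7]=2 scan→box=[7,9)
i=8: min(r-i=1, Z[1]=5)=1; Z[8]=1
i=9: outside box; Z[9]=0
i=10: outside box; Z[10]=0
i=11: outside box; Z[11]=5 scan→box=[11,16)
i=12: min(r-i=4, Z[1]=5)=4; Z[12]=4
i=13: min(r-i=3, Z[2]=4)=3; Z[13]=3
i=14: min(r-i=2, Z[3]=3)=2; Z[14]=2
i=15: min(r-i=1, Z[4]=2)=1; Z[15]=1
i=16: outside box; Z[16]=0
i=17: outside box; Z[17]=0
i=18: outside box; Z[18]=2 scan→box=[18,20)
i=19: min(r-i=1, Z[1]=5)=1; Z[19]=1
i=20: outside box; Z[20]=0
i=21: outside box; Z[21]=1 scan→box=[21,22)
i=22: outside box; Z[22]=0
i=23: outside box; Z[23]=7 scan→box=[23,30)
i=24: min(r-i=6, Z[1]=5)=5; Z[24]=5
i=25: min(r-i=5, Z[2]=4)=4; Z[25]=4
i=26: min(r-i=4, Z[3]=3)=3; Z[26]=3
i=27: min(r-i=3, Z[4]=2)=2; Z[27]=2
i=28: min(r-i=2, Z[5]=1)=1; Z[28]=1
i=29: min(r-i=1, Z[6]=0)=0; Z[29]=0

[30, 5, 4, 3, 2, 1, 0, 2, 1, 0, 0, 5, 4, 3, 2, 1, 0, 0, 2, 1, 0, 1, 0, 7, 5, 4, 3, 2, 1, 0]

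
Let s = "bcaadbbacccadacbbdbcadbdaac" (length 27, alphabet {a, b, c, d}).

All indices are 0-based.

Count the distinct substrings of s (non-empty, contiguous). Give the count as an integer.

338

rank | idx | suffix
   0 |  24 | aac
   1 |   2 | aadbbacccadacbbdbcadbdaac
   2 |  25 | ac
   3 |  13 | acbbdbcadbdaac
   4 |   7 | acccadacbbdbcadbdaac
   5 |  11 | adacbbdbcadbdaac
   6 |   3 | adbbacccadacbbdbcadbdaac
   7 |  20 | adbdaac
   8 |   6 | bacccadacbbdbcadbdaac
   9 |   5 | bbacccadacbbdbcadbdaac
  10 |  15 | bbdbcadbdaac
  11 |   0 | bcaadbbacccadacbbdbcadbdaac
  12 |  18 | bcadbdaac
  13 |  22 | bdaac
  14 |  16 | bdbcadbdaac
  15 |  26 | c
  16 |   1 | caadbbacccadacbbdbcadbdaac
  17 |  10 | cadacbbdbcadbdaac
  18 |  19 | cadbdaac
  19 |  14 | cbbdbcadbdaac
  20 |   9 | ccadacbbdbcadbdaac
  21 |   8 | cccadacbbdbcadbdaac
  22 |  23 | daac
  23 |  12 | dacbbdbcadbdaac
  24 |   4 | dbbacccadacbbdbcadbdaac
  25 |  17 | dbcadbdaac
  26 |  21 | dbdaac

SA = [24, 2, 25, 13, 7, 11, 3, 20, 6, 5, 15, 0, 18, 22, 16, 26, 1, 10, 19, 14, 9, 8, 23, 12, 4, 17, 21]
i: (SA[i-1],SA[i]) lcp shared
  1: (24,2) 2 'aa'
  2: (2,25) 1 'a'
  3: (25,13) 2 'ac'
  4: (13,7) 2 'ac'
  5: (7,11) 1 'a'
  6: (11,3) 2 'ad'
  7: (3,20) 3 'adb'
  8: (20,6) 0 ''
  9: (6,5) 1 'b'
  10: (5,15) 2 'bb'
  11: (15,0) 1 'b'
  12: (0,18) 3 'bca'
  13: (18,22) 1 'b'
  14: (22,16) 2 'bd'
  15: (16,26) 0 ''
  16: (26,1) 1 'c'
  17: (1,10) 2 'ca'
  18: (10,19) 3 'cad'
  19: (19,14) 1 'c'
  20: (14,9) 1 'c'
  21: (9,8) 2 'cc'
  22: (8,23) 0 ''
  23: (23,12) 2 'da'
  24: (12,4) 1 'd'
  25: (4,17) 2 'db'
  26: (17,21) 2 'db'

n(n+1)/2 = 27·28/2 = 378
Σ LCP = 0 + 2 + 1 + 2 + 2 + 1 + 2 + 3 + 0 + 1 + 2 + 1 + 3 + 1 + 2 + 0 + 1 + 2 + 3 + 1 + 1 + 2 + 0 + 2 + 1 + 2 + 2 = 40
distinct = 378 − 40 = 338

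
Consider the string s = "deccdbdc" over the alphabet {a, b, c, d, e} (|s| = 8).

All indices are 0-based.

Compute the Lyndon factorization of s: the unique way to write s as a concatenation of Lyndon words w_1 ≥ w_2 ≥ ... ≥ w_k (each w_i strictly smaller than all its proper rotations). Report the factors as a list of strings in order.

emit factor 1: 'de' (i=0, period=2)
emit factor 2: 'ccd' (i=2, period=3)
emit factor 3: 'bdc' (i=5, period=3)

["de", "ccd", "bdc"]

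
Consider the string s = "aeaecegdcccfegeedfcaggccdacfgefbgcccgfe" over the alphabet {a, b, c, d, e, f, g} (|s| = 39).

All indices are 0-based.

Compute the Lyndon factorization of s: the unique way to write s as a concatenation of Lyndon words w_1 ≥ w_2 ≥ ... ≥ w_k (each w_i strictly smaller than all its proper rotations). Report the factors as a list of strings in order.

["aeaecegdcccfegeedfcaggccd", "acfgefbgcccgfe"]

emit factor 1: 'aeaecegdcccfegeedfcaggccd' (i=0, period=25)
emit factor 2: 'acfgefbgcccgfe' (i=25, period=14)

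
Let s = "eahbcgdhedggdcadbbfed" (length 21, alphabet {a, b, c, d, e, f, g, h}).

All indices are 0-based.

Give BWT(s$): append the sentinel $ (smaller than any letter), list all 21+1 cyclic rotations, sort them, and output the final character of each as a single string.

dcedhbdbeageg$fhbgcdad

rank  rotation                last
    0  $eahbcgdhedggdcadbbfed  d
    1  adbbfed$eahbcgdhedggdc  c
    2  ahbcgdhedggdcadbbfed$e  e
    3  bbfed$eahbcgdhedggdcad  d
    4  bcgdhedggdcadbbfed$eah  h
    5  bfed$eahbcgdhedggdcadb  b
    6  cadbbfed$eahbcgdhedggd  d
    7  cgdhedggdcadbbfed$eahb  b
    8  d$eahbcgdhedggdcadbbfe  e
    9  dbbfed$eahbcgdhedggdca  a
   10  dcadbbfed$eahbcgdhedgg  g
   11  dggdcadbbfed$eahbcgdhe  e
   12  dhedggdcadbbfed$eahbcg  g
   13  eahbcgdhedggdcadbbfed$  $
   14  ed$eahbcgdhedggdcadbbf  f
   15  edggdcadbbfed$eahbcgdh  h
   16  fed$eahbcgdhedggdcadbb  b
   17  gdcadbbfed$eahbcgdhedg  g
   18  gdhedggdcadbbfed$eahbc  c
   19  ggdcadbbfed$eahbcgdhed  d
   20  hbcgdhedggdcadbbfed$ea  a
   21  hedggdcadbbfed$eahbcgd  d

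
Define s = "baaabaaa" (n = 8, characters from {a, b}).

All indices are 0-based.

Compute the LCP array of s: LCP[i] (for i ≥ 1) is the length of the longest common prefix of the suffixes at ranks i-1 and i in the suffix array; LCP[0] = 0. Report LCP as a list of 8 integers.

[0, 1, 2, 3, 2, 1, 0, 4]

rank→(start, suffix):
  0 → (7, 'a')
  1 → (6, 'aa')
  2 → (5, 'aaa')
  3 → (1, 'aaabaaa')
  4 → (2, 'aabaaa')
  5 → (3, 'abaaa')
  6 → (4, 'baaa')
  7 → (0, 'baaabaaa')

SA = [7, 6, 5, 1, 2, 3, 4, 0]
rank  pair      lcp
   1  s[7:],s[6:]  1  'a'
   2  s[6:],s[5:]  2  'aa'
   3  s[5:],s[1:]  3  'aaa'
   4  s[1:],s[2:]  2  'aa'
   5  s[2:],s[3:]  1  'a'
   6  s[3:],s[4:]  0  ''
   7  s[4:],s[0:]  4  'baaa'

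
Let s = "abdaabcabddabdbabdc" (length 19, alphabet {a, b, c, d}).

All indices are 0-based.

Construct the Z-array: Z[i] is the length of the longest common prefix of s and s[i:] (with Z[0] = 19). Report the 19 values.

[19, 0, 0, 1, 2, 0, 0, 3, 0, 0, 0, 3, 0, 0, 0, 3, 0, 0, 0]

Z[0]=19
i=1: outside box; Z[1]=0
i=2: outside box; Z[2]=0
i=3: outside box; Z[3]=1 grow→box=[3,4)
i=4: outside box; Z[4]=2 grow→box=[4,6)
i=5: min(r-i=1, Z[1]=0)=0; Z[5]=0
i=6: outside box; Z[6]=0
i=7: outside box; Z[7]=3 grow→box=[7,10)
i=8: min(r-i=2, Z[1]=0)=0; Z[8]=0
i=9: min(r-i=1, Z[2]=0)=0; Z[9]=0
i=10: outside box; Z[10]=0
i=11: outside box; Z[11]=3 grow→box=[11,14)
i=12: min(r-i=2, Z[1]=0)=0; Z[12]=0
i=13: min(r-i=1, Z[2]=0)=0; Z[13]=0
i=14: outside box; Z[14]=0
i=15: outside box; Z[15]=3 grow→box=[15,18)
i=16: min(r-i=2, Z[1]=0)=0; Z[16]=0
i=17: min(r-i=1, Z[2]=0)=0; Z[17]=0
i=18: outside box; Z[18]=0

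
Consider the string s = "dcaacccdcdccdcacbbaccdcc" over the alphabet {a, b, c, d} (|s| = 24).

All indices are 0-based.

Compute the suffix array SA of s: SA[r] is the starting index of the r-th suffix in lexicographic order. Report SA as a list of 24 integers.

[2, 14, 3, 18, 17, 16, 23, 1, 13, 15, 22, 4, 10, 19, 5, 11, 20, 8, 6, 0, 12, 21, 9, 7]

rank→(start, suffix):
  0 → (2, 'aacccdcdccdcacbbaccdcc')
  1 → (14, 'acbbaccdcc')
  2 → (3, 'acccdcdccdcacbbaccdcc')
  3 → (18, 'accdcc')
  4 → (17, 'baccdcc')
  5 → (16, 'bbaccdcc')
  6 → (23, 'c')
  7 → (1, 'caacccdcdccdcacbbaccdcc')
  8 → (13, 'cacbbaccdcc')
  9 → (15, 'cbbaccdcc')
  10 → (22, 'cc')
  11 → (4, 'cccdcdccdcacbbaccdcc')
  12 → (10, 'ccdcacbbaccdcc')
  13 → (19, 'ccdcc')
  14 → (5, 'ccdcdccdcacbbaccdcc')
  15 → (11, 'cdcacbbaccdcc')
  16 → (20, 'cdcc')
  17 → (8, 'cdccdcacbbaccdcc')
  18 → (6, 'cdcdccdcacbbaccdcc')
  19 → (0, 'dcaacccdcdccdcacbbaccdcc')
  20 → (12, 'dcacbbaccdcc')
  21 → (21, 'dcc')
  22 → (9, 'dccdcacbbaccdcc')
  23 → (7, 'dcdccdcacbbaccdcc')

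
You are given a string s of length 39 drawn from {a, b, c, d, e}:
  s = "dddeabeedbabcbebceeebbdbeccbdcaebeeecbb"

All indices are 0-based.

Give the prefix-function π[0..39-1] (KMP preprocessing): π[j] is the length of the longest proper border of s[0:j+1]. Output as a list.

π[0] = 0
j=1 s[j]='d': π[1]=1 (border 'd')
j=2 s[j]='d': π[2]=2 (border 'dd')
j=3 s[j]='e': k: 2→1→0; π[3]=0 (border '')
j=4 s[j]='a': π[4]=0 (border '')
j=5 s[j]='b': π[5]=0 (border '')
j=6 s[j]='e': π[6]=0 (border '')
j=7 s[j]='e': π[7]=0 (border '')
j=8 s[j]='d': π[8]=1 (border 'd')
j=9 s[j]='b': k: 1→0; π[9]=0 (border '')
j=10 s[j]='a': π[10]=0 (border '')
j=11 s[j]='b': π[11]=0 (border '')
j=12 s[j]='c': π[12]=0 (border '')
j=13 s[j]='b': π[13]=0 (border '')
j=14 s[j]='e': π[14]=0 (border '')
j=15 s[j]='b': π[15]=0 (border '')
j=16 s[j]='c': π[16]=0 (border '')
j=17 s[j]='e': π[17]=0 (border '')
j=18 s[j]='e': π[18]=0 (border '')
j=19 s[j]='e': π[19]=0 (border '')
j=20 s[j]='b': π[20]=0 (border '')
j=21 s[j]='b': π[21]=0 (border '')
j=22 s[j]='d': π[22]=1 (border 'd')
j=23 s[j]='b': k: 1→0; π[23]=0 (border '')
j=24 s[j]='e': π[24]=0 (border '')
j=25 s[j]='c': π[25]=0 (border '')
j=26 s[j]='c': π[26]=0 (border '')
j=27 s[j]='b': π[27]=0 (border '')
j=28 s[j]='d': π[28]=1 (border 'd')
j=29 s[j]='c': k: 1→0; π[29]=0 (border '')
j=30 s[j]='a': π[30]=0 (border '')
j=31 s[j]='e': π[31]=0 (border '')
j=32 s[j]='b': π[32]=0 (border '')
j=33 s[j]='e': π[33]=0 (border '')
j=34 s[j]='e': π[34]=0 (border '')
j=35 s[j]='e': π[35]=0 (border '')
j=36 s[j]='c': π[36]=0 (border '')
j=37 s[j]='b': π[37]=0 (border '')
j=38 s[j]='b': π[38]=0 (border '')

[0, 1, 2, 0, 0, 0, 0, 0, 1, 0, 0, 0, 0, 0, 0, 0, 0, 0, 0, 0, 0, 0, 1, 0, 0, 0, 0, 0, 1, 0, 0, 0, 0, 0, 0, 0, 0, 0, 0]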